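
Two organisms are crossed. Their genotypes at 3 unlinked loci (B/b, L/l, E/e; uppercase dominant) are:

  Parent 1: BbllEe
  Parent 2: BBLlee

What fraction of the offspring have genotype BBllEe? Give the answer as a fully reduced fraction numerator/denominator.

P(BBllEe) = 1/8

BbllEe gametes: BlE×2, Ble×2, blE×2, ble×2
BBLlee gametes: BLe×4, Ble×4
BbllEe×BBLlee grid (8·8=64): BBLlEe=8 BBLlee=8 BBllEe=8 BBllee=8 BbLlEe=8 BbLlee=8 BbllEe=8 Bbllee=8
BBllEe hits 8/64; gcd=8; 8÷8/64÷8 = 1/8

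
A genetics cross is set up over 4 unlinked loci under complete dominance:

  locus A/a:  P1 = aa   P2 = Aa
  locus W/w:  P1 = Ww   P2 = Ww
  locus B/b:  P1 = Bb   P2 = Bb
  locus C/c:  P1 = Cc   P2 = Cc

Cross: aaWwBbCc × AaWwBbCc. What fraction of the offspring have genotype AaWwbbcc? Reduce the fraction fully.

P(AaWwbbcc) = 1/64

aaWwBbCc gametes: aWBC×2, aWBc×2, aWbC×2, aWbc×2, awBC×2, awBc×2, awbC×2, awbc×2
AaWwBbCc gametes: AWBC×1, AWBc×1, AWbC×1, AWbc×1, AwBC×1, AwBc×1, AwbC×1, Awbc×1, aWBC×1, aWBc×1, aWbC×1, aWbc×1, awBC×1, awBc×1, awbC×1, awbc×1
aaWwBbCc×AaWwBbCc grid (16·16=256): AaWWBBCC=2 AaWWBBCc=4 AaWWBBcc=2 AaWWBbCC=4 AaWWBbCc=8 AaWWBbcc=4 AaWWbbCC=2 AaWWbbCc=4 AaWWbbcc=2 AaWwBBCC=4 AaWwBBCc=8 AaWwBBcc=4 AaWwBbCC=8 AaWwBbCc=16 AaWwBbcc=8 AaWwbbCC=4 AaWwbbCc=8 AaWwbbcc=4 AawwBBCC=2 AawwBBCc=4 AawwBBcc=2 AawwBbCC=4 AawwBbCc=8 AawwBbcc=4 AawwbbCC=2 AawwbbCc=4 Aawwbbcc=2 aaWWBBCC=2 aaWWBBCc=4 aaWWBBcc=2 aaWWBbCC=4 aaWWBbCc=8 aaWWBbcc=4 aaWWbbCC=2 aaWWbbCc=4 aaWWbbcc=2 aaWwBBCC=4 aaWwBBCc=8 aaWwBBcc=4 aaWwBbCC=8 aaWwBbCc=16 aaWwBbcc=8 aaWwbbCC=4 aaWwbbCc=8 aaWwbbcc=4 aawwBBCC=2 aawwBBCc=4 aawwBBcc=2 aawwBbCC=4 aawwBbCc=8 aawwBbcc=4 aawwbbCC=2 aawwbbCc=4 aawwbbcc=2
AaWwbbcc hits 4/256; gcd=4; 4÷4/256÷4 = 1/64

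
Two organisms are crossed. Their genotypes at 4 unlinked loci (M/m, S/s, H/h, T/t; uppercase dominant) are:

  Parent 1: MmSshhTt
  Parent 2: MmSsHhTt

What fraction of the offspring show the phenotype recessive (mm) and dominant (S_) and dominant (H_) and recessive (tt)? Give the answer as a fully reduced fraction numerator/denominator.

MmSshhTt gametes: MShT×2, MSht×2, MshT×2, Msht×2, mShT×2, mSht×2, mshT×2, msht×2
MmSsHhTt gametes: MSHT×1, MSHt×1, MShT×1, MSht×1, MsHT×1, MsHt×1, MshT×1, Msht×1, mSHT×1, mSHt×1, mShT×1, mSht×1, msHT×1, msHt×1, mshT×1, msht×1
MmSshhTt×MmSsHhTt grid (16·16=256): MMSSHhTT=2 MMSSHhTt=4 MMSSHhtt=2 MMSShhTT=2 MMSShhTt=4 MMSShhtt=2 MMSsHhTT=4 MMSsHhTt=8 MMSsHhtt=4 MMSshhTT=4 MMSshhTt=8 MMSshhtt=4 MMssHhTT=2 MMssHhTt=4 MMssHhtt=2 MMsshhTT=2 MMsshhTt=4 MMsshhtt=2 MmSSHhTT=4 MmSSHhTt=8 MmSSHhtt=4 MmSShhTT=4 MmSShhTt=8 MmSShhtt=4 MmSsHhTT=8 MmSsHhTt=16 MmSsHhtt=8 MmSshhTT=8 MmSshhTt=16 MmSshhtt=8 MmssHhTT=4 MmssHhTt=8 MmssHhtt=4 MmsshhTT=4 MmsshhTt=8 Mmsshhtt=4 mmSSHhTT=2 mmSSHhTt=4 mmSSHhtt=2 mmSShhTT=2 mmSShhTt=4 mmSShhtt=2 mmSsHhTT=4 mmSsHhTt=8 mmSsHhtt=4 mmSshhTT=4 mmSshhTt=8 mmSshhtt=4 mmssHhTT=2 mmssHhTt=4 mmssHhtt=2 mmsshhTT=2 mmsshhTt=4 mmsshhtt=2
mm S_ H_ tt hits 6/256; gcd=2; 6÷2/256÷2 = 3/128

P(mm S_ H_ tt) = 3/128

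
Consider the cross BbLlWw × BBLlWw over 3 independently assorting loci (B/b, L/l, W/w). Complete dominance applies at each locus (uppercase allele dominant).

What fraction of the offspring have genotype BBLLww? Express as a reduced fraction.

P(BBLLww) = 1/32

BbLlWw gametes: BLW×1, BLw×1, BlW×1, Blw×1, bLW×1, bLw×1, blW×1, blw×1
BBLlWw gametes: BLW×2, BLw×2, BlW×2, Blw×2
BbLlWw×BBLlWw grid (8·8=64): BBLLWW=2 BBLLWw=4 BBLLww=2 BBLlWW=4 BBLlWw=8 BBLlww=4 BBllWW=2 BBllWw=4 BBllww=2 BbLLWW=2 BbLLWw=4 BbLLww=2 BbLlWW=4 BbLlWw=8 BbLlww=4 BbllWW=2 BbllWw=4 Bbllww=2
BBLLww hits 2/64; gcd=2; 2÷2/64÷2 = 1/32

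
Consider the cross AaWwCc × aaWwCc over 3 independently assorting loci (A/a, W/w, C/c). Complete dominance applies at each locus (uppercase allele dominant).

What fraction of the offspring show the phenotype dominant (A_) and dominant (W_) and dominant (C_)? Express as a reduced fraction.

P(A_ W_ C_) = 9/32

AaWwCc gametes: AWC×1, AWc×1, AwC×1, Awc×1, aWC×1, aWc×1, awC×1, awc×1
aaWwCc gametes: aWC×2, aWc×2, awC×2, awc×2
AaWwCc×aaWwCc grid (8·8=64): AaWWCC=2 AaWWCc=4 AaWWcc=2 AaWwCC=4 AaWwCc=8 AaWwcc=4 AawwCC=2 AawwCc=4 Aawwcc=2 aaWWCC=2 aaWWCc=4 aaWWcc=2 aaWwCC=4 aaWwCc=8 aaWwcc=4 aawwCC=2 aawwCc=4 aawwcc=2
A_ W_ C_ hits 18/64; gcd=2; 18÷2/64÷2 = 9/32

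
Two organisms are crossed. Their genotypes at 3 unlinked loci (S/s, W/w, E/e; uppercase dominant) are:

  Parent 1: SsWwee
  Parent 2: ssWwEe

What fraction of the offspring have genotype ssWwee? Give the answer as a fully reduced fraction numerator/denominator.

P(ssWwee) = 1/8

SsWwee gametes: SWe×2, Swe×2, sWe×2, swe×2
ssWwEe gametes: sWE×2, sWe×2, swE×2, swe×2
SsWwee×ssWwEe grid (8·8=64): SsWWEe=4 SsWWee=4 SsWwEe=8 SsWwee=8 SswwEe=4 Sswwee=4 ssWWEe=4 ssWWee=4 ssWwEe=8 ssWwee=8 sswwEe=4 sswwee=4
ssWwee hits 8/64; gcd=8; 8÷8/64÷8 = 1/8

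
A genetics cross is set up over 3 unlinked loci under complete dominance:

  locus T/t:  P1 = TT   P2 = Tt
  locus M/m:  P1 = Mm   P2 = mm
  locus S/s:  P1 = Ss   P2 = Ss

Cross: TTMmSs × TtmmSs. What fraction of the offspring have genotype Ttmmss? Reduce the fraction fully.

TTMmSs gametes: TMS×2, TMs×2, TmS×2, Tms×2
TtmmSs gametes: TmS×2, Tms×2, tmS×2, tms×2
TTMmSs×TtmmSs grid (8·8=64): TTMmSS=4 TTMmSs=8 TTMmss=4 TTmmSS=4 TTmmSs=8 TTmmss=4 TtMmSS=4 TtMmSs=8 TtMmss=4 TtmmSS=4 TtmmSs=8 Ttmmss=4
Ttmmss hits 4/64; gcd=4; 4÷4/64÷4 = 1/16

P(Ttmmss) = 1/16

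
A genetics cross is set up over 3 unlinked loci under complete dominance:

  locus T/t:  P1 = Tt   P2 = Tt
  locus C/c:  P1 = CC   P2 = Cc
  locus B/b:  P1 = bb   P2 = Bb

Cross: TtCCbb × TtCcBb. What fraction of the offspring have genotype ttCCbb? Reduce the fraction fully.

TtCCbb gametes: TCb×4, tCb×4
TtCcBb gametes: TCB×1, TCb×1, TcB×1, Tcb×1, tCB×1, tCb×1, tcB×1, tcb×1
TtCCbb×TtCcBb grid (8·8=64): TTCCBb=4 TTCCbb=4 TTCcBb=4 TTCcbb=4 TtCCBb=8 TtCCbb=8 TtCcBb=8 TtCcbb=8 ttCCBb=4 ttCCbb=4 ttCcBb=4 ttCcbb=4
ttCCbb hits 4/64; gcd=4; 4÷4/64÷4 = 1/16

P(ttCCbb) = 1/16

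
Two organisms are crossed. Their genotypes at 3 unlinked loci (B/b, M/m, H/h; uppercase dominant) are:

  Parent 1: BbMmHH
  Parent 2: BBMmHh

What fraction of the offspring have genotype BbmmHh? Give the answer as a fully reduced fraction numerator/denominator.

BbMmHH gametes: BMH×2, BmH×2, bMH×2, bmH×2
BBMmHh gametes: BMH×2, BMh×2, BmH×2, Bmh×2
BbMmHH×BBMmHh grid (8·8=64): BBMMHH=4 BBMMHh=4 BBMmHH=8 BBMmHh=8 BBmmHH=4 BBmmHh=4 BbMMHH=4 BbMMHh=4 BbMmHH=8 BbMmHh=8 BbmmHH=4 BbmmHh=4
BbmmHh hits 4/64; gcd=4; 4÷4/64÷4 = 1/16

P(BbmmHh) = 1/16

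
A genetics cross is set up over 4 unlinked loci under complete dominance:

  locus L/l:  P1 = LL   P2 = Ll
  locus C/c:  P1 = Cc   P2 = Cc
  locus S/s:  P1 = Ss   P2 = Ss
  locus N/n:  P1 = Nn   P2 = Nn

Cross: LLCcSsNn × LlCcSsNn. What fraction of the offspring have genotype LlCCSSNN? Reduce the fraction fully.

P(LlCCSSNN) = 1/128

LLCcSsNn gametes: LCSN×2, LCSn×2, LCsN×2, LCsn×2, LcSN×2, LcSn×2, LcsN×2, Lcsn×2
LlCcSsNn gametes: LCSN×1, LCSn×1, LCsN×1, LCsn×1, LcSN×1, LcSn×1, LcsN×1, Lcsn×1, lCSN×1, lCSn×1, lCsN×1, lCsn×1, lcSN×1, lcSn×1, lcsN×1, lcsn×1
LLCcSsNn×LlCcSsNn grid (16·16=256): LLCCSSNN=2 LLCCSSNn=4 LLCCSSnn=2 LLCCSsNN=4 LLCCSsNn=8 LLCCSsnn=4 LLCCssNN=2 LLCCssNn=4 LLCCssnn=2 LLCcSSNN=4 LLCcSSNn=8 LLCcSSnn=4 LLCcSsNN=8 LLCcSsNn=16 LLCcSsnn=8 LLCcssNN=4 LLCcssNn=8 LLCcssnn=4 LLccSSNN=2 LLccSSNn=4 LLccSSnn=2 LLccSsNN=4 LLccSsNn=8 LLccSsnn=4 LLccssNN=2 LLccssNn=4 LLccssnn=2 LlCCSSNN=2 LlCCSSNn=4 LlCCSSnn=2 LlCCSsNN=4 LlCCSsNn=8 LlCCSsnn=4 LlCCssNN=2 LlCCssNn=4 LlCCssnn=2 LlCcSSNN=4 LlCcSSNn=8 LlCcSSnn=4 LlCcSsNN=8 LlCcSsNn=16 LlCcSsnn=8 LlCcssNN=4 LlCcssNn=8 LlCcssnn=4 LlccSSNN=2 LlccSSNn=4 LlccSSnn=2 LlccSsNN=4 LlccSsNn=8 LlccSsnn=4 LlccssNN=2 LlccssNn=4 Llccssnn=2
LlCCSSNN hits 2/256; gcd=2; 2÷2/256÷2 = 1/128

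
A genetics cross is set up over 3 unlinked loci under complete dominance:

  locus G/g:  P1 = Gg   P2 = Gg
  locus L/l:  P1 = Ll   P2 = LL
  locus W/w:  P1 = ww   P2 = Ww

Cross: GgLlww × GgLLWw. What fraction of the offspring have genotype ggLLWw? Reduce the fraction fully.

GgLlww gametes: GLw×2, Glw×2, gLw×2, glw×2
GgLLWw gametes: GLW×2, GLw×2, gLW×2, gLw×2
GgLlww×GgLLWw grid (8·8=64): GGLLWw=4 GGLLww=4 GGLlWw=4 GGLlww=4 GgLLWw=8 GgLLww=8 GgLlWw=8 GgLlww=8 ggLLWw=4 ggLLww=4 ggLlWw=4 ggLlww=4
ggLLWw hits 4/64; gcd=4; 4÷4/64÷4 = 1/16

P(ggLLWw) = 1/16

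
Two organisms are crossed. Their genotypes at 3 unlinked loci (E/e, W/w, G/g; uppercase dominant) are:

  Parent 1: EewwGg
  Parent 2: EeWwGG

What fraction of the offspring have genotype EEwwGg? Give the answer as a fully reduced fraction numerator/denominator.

EewwGg gametes: EwG×2, Ewg×2, ewG×2, ewg×2
EeWwGG gametes: EWG×2, EwG×2, eWG×2, ewG×2
EewwGg×EeWwGG grid (8·8=64): EEWwGG=4 EEWwGg=4 EEwwGG=4 EEwwGg=4 EeWwGG=8 EeWwGg=8 EewwGG=8 EewwGg=8 eeWwGG=4 eeWwGg=4 eewwGG=4 eewwGg=4
EEwwGg hits 4/64; gcd=4; 4÷4/64÷4 = 1/16

P(EEwwGg) = 1/16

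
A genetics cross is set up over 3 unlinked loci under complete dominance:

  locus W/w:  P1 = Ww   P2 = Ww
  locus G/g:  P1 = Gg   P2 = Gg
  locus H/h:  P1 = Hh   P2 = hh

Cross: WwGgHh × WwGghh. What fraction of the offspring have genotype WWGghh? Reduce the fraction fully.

WwGgHh gametes: WGH×1, WGh×1, WgH×1, Wgh×1, wGH×1, wGh×1, wgH×1, wgh×1
WwGghh gametes: WGh×2, Wgh×2, wGh×2, wgh×2
WwGgHh×WwGghh grid (8·8=64): WWGGHh=2 WWGGhh=2 WWGgHh=4 WWGghh=4 WWggHh=2 WWgghh=2 WwGGHh=4 WwGGhh=4 WwGgHh=8 WwGghh=8 WwggHh=4 Wwgghh=4 wwGGHh=2 wwGGhh=2 wwGgHh=4 wwGghh=4 wwggHh=2 wwgghh=2
WWGghh hits 4/64; gcd=4; 4÷4/64÷4 = 1/16

P(WWGghh) = 1/16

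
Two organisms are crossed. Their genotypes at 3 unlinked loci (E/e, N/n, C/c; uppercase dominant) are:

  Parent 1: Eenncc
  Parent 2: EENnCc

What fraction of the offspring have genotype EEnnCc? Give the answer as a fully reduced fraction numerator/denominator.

P(EEnnCc) = 1/8

Eenncc gametes: Enc×4, enc×4
EENnCc gametes: ENC×2, ENc×2, EnC×2, Enc×2
Eenncc×EENnCc grid (8·8=64): EENnCc=8 EENncc=8 EEnnCc=8 EEnncc=8 EeNnCc=8 EeNncc=8 EennCc=8 Eenncc=8
EEnnCc hits 8/64; gcd=8; 8÷8/64÷8 = 1/8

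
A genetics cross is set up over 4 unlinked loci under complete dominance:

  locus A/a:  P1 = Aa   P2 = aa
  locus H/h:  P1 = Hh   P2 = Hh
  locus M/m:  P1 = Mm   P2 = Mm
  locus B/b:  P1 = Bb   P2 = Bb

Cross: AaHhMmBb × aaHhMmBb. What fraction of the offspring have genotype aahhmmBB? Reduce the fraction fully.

AaHhMmBb gametes: AHMB×1, AHMb×1, AHmB×1, AHmb×1, AhMB×1, AhMb×1, AhmB×1, Ahmb×1, aHMB×1, aHMb×1, aHmB×1, aHmb×1, ahMB×1, ahMb×1, ahmB×1, ahmb×1
aaHhMmBb gametes: aHMB×2, aHMb×2, aHmB×2, aHmb×2, ahMB×2, ahMb×2, ahmB×2, ahmb×2
AaHhMmBb×aaHhMmBb grid (16·16=256): AaHHMMBB=2 AaHHMMBb=4 AaHHMMbb=2 AaHHMmBB=4 AaHHMmBb=8 AaHHMmbb=4 AaHHmmBB=2 AaHHmmBb=4 AaHHmmbb=2 AaHhMMBB=4 AaHhMMBb=8 AaHhMMbb=4 AaHhMmBB=8 AaHhMmBb=16 AaHhMmbb=8 AaHhmmBB=4 AaHhmmBb=8 AaHhmmbb=4 AahhMMBB=2 AahhMMBb=4 AahhMMbb=2 AahhMmBB=4 AahhMmBb=8 AahhMmbb=4 AahhmmBB=2 AahhmmBb=4 Aahhmmbb=2 aaHHMMBB=2 aaHHMMBb=4 aaHHMMbb=2 aaHHMmBB=4 aaHHMmBb=8 aaHHMmbb=4 aaHHmmBB=2 aaHHmmBb=4 aaHHmmbb=2 aaHhMMBB=4 aaHhMMBb=8 aaHhMMbb=4 aaHhMmBB=8 aaHhMmBb=16 aaHhMmbb=8 aaHhmmBB=4 aaHhmmBb=8 aaHhmmbb=4 aahhMMBB=2 aahhMMBb=4 aahhMMbb=2 aahhMmBB=4 aahhMmBb=8 aahhMmbb=4 aahhmmBB=2 aahhmmBb=4 aahhmmbb=2
aahhmmBB hits 2/256; gcd=2; 2÷2/256÷2 = 1/128

P(aahhmmBB) = 1/128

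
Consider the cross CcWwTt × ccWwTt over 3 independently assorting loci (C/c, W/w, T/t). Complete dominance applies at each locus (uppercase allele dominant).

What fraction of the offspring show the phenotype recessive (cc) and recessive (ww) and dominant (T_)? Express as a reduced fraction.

CcWwTt gametes: CWT×1, CWt×1, CwT×1, Cwt×1, cWT×1, cWt×1, cwT×1, cwt×1
ccWwTt gametes: cWT×2, cWt×2, cwT×2, cwt×2
CcWwTt×ccWwTt grid (8·8=64): CcWWTT=2 CcWWTt=4 CcWWtt=2 CcWwTT=4 CcWwTt=8 CcWwtt=4 CcwwTT=2 CcwwTt=4 Ccwwtt=2 ccWWTT=2 ccWWTt=4 ccWWtt=2 ccWwTT=4 ccWwTt=8 ccWwtt=4 ccwwTT=2 ccwwTt=4 ccwwtt=2
cc ww T_ hits 6/64; gcd=2; 6÷2/64÷2 = 3/32

P(cc ww T_) = 3/32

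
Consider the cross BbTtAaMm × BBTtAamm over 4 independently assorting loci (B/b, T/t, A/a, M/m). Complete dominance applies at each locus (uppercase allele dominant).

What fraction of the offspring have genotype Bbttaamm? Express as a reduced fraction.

P(Bbttaamm) = 1/64

BbTtAaMm gametes: BTAM×1, BTAm×1, BTaM×1, BTam×1, BtAM×1, BtAm×1, BtaM×1, Btam×1, bTAM×1, bTAm×1, bTaM×1, bTam×1, btAM×1, btAm×1, btaM×1, btam×1
BBTtAamm gametes: BTAm×4, BTam×4, BtAm×4, Btam×4
BbTtAaMm×BBTtAamm grid (16·16=256): BBTTAAMm=4 BBTTAAmm=4 BBTTAaMm=8 BBTTAamm=8 BBTTaaMm=4 BBTTaamm=4 BBTtAAMm=8 BBTtAAmm=8 BBTtAaMm=16 BBTtAamm=16 BBTtaaMm=8 BBTtaamm=8 BBttAAMm=4 BBttAAmm=4 BBttAaMm=8 BBttAamm=8 BBttaaMm=4 BBttaamm=4 BbTTAAMm=4 BbTTAAmm=4 BbTTAaMm=8 BbTTAamm=8 BbTTaaMm=4 BbTTaamm=4 BbTtAAMm=8 BbTtAAmm=8 BbTtAaMm=16 BbTtAamm=16 BbTtaaMm=8 BbTtaamm=8 BbttAAMm=4 BbttAAmm=4 BbttAaMm=8 BbttAamm=8 BbttaaMm=4 Bbttaamm=4
Bbttaamm hits 4/256; gcd=4; 4÷4/256÷4 = 1/64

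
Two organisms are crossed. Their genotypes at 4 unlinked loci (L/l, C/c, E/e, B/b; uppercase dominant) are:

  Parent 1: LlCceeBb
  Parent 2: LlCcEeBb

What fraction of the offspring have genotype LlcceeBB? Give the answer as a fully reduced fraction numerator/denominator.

LlCceeBb gametes: LCeB×2, LCeb×2, LceB×2, Lceb×2, lCeB×2, lCeb×2, lceB×2, lceb×2
LlCcEeBb gametes: LCEB×1, LCEb×1, LCeB×1, LCeb×1, LcEB×1, LcEb×1, LceB×1, Lceb×1, lCEB×1, lCEb×1, lCeB×1, lCeb×1, lcEB×1, lcEb×1, lceB×1, lceb×1
LlCceeBb×LlCcEeBb grid (16·16=256): LLCCEeBB=2 LLCCEeBb=4 LLCCEebb=2 LLCCeeBB=2 LLCCeeBb=4 LLCCeebb=2 LLCcEeBB=4 LLCcEeBb=8 LLCcEebb=4 LLCceeBB=4 LLCceeBb=8 LLCceebb=4 LLccEeBB=2 LLccEeBb=4 LLccEebb=2 LLcceeBB=2 LLcceeBb=4 LLcceebb=2 LlCCEeBB=4 LlCCEeBb=8 LlCCEebb=4 LlCCeeBB=4 LlCCeeBb=8 LlCCeebb=4 LlCcEeBB=8 LlCcEeBb=16 LlCcEebb=8 LlCceeBB=8 LlCceeBb=16 LlCceebb=8 LlccEeBB=4 LlccEeBb=8 LlccEebb=4 LlcceeBB=4 LlcceeBb=8 Llcceebb=4 llCCEeBB=2 llCCEeBb=4 llCCEebb=2 llCCeeBB=2 llCCeeBb=4 llCCeebb=2 llCcEeBB=4 llCcEeBb=8 llCcEebb=4 llCceeBB=4 llCceeBb=8 llCceebb=4 llccEeBB=2 llccEeBb=4 llccEebb=2 llcceeBB=2 llcceeBb=4 llcceebb=2
LlcceeBB hits 4/256; gcd=4; 4÷4/256÷4 = 1/64

P(LlcceeBB) = 1/64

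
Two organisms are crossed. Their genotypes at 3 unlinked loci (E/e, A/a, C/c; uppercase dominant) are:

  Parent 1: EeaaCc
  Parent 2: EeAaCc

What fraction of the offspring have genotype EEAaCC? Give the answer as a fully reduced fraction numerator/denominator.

P(EEAaCC) = 1/32

EeaaCc gametes: EaC×2, Eac×2, eaC×2, eac×2
EeAaCc gametes: EAC×1, EAc×1, EaC×1, Eac×1, eAC×1, eAc×1, eaC×1, eac×1
EeaaCc×EeAaCc grid (8·8=64): EEAaCC=2 EEAaCc=4 EEAacc=2 EEaaCC=2 EEaaCc=4 EEaacc=2 EeAaCC=4 EeAaCc=8 EeAacc=4 EeaaCC=4 EeaaCc=8 Eeaacc=4 eeAaCC=2 eeAaCc=4 eeAacc=2 eeaaCC=2 eeaaCc=4 eeaacc=2
EEAaCC hits 2/64; gcd=2; 2÷2/64÷2 = 1/32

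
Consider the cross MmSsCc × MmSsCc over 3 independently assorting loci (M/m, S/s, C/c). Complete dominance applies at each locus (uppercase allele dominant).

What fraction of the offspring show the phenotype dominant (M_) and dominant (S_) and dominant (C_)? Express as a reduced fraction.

MmSsCc gametes: MSC×1, MSc×1, MsC×1, Msc×1, mSC×1, mSc×1, msC×1, msc×1
MmSsCc gametes: MSC×1, MSc×1, MsC×1, Msc×1, mSC×1, mSc×1, msC×1, msc×1
MmSsCc×MmSsCc grid (8·8=64): MMSSCC=1 MMSSCc=2 MMSScc=1 MMSsCC=2 MMSsCc=4 MMSscc=2 MMssCC=1 MMssCc=2 MMsscc=1 MmSSCC=2 MmSSCc=4 MmSScc=2 MmSsCC=4 MmSsCc=8 MmSscc=4 MmssCC=2 MmssCc=4 Mmsscc=2 mmSSCC=1 mmSSCc=2 mmSScc=1 mmSsCC=2 mmSsCc=4 mmSscc=2 mmssCC=1 mmssCc=2 mmsscc=1
M_ S_ C_ hits 27/64; gcd=1; 27÷1/64÷1 = 27/64

P(M_ S_ C_) = 27/64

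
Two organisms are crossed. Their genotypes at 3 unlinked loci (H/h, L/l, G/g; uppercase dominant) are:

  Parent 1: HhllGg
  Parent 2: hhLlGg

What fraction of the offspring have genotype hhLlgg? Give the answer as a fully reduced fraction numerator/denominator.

P(hhLlgg) = 1/16

HhllGg gametes: HlG×2, Hlg×2, hlG×2, hlg×2
hhLlGg gametes: hLG×2, hLg×2, hlG×2, hlg×2
HhllGg×hhLlGg grid (8·8=64): HhLlGG=4 HhLlGg=8 HhLlgg=4 HhllGG=4 HhllGg=8 Hhllgg=4 hhLlGG=4 hhLlGg=8 hhLlgg=4 hhllGG=4 hhllGg=8 hhllgg=4
hhLlgg hits 4/64; gcd=4; 4÷4/64÷4 = 1/16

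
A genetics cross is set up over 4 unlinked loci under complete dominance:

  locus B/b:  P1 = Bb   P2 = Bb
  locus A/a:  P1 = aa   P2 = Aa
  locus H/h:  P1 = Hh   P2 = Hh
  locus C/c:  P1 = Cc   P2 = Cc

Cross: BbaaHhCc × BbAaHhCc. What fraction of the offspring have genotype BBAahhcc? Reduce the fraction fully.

P(BBAahhcc) = 1/128

BbaaHhCc gametes: BaHC×2, BaHc×2, BahC×2, Bahc×2, baHC×2, baHc×2, bahC×2, bahc×2
BbAaHhCc gametes: BAHC×1, BAHc×1, BAhC×1, BAhc×1, BaHC×1, BaHc×1, BahC×1, Bahc×1, bAHC×1, bAHc×1, bAhC×1, bAhc×1, baHC×1, baHc×1, bahC×1, bahc×1
BbaaHhCc×BbAaHhCc grid (16·16=256): BBAaHHCC=2 BBAaHHCc=4 BBAaHHcc=2 BBAaHhCC=4 BBAaHhCc=8 BBAaHhcc=4 BBAahhCC=2 BBAahhCc=4 BBAahhcc=2 BBaaHHCC=2 BBaaHHCc=4 BBaaHHcc=2 BBaaHhCC=4 BBaaHhCc=8 BBaaHhcc=4 BBaahhCC=2 BBaahhCc=4 BBaahhcc=2 BbAaHHCC=4 BbAaHHCc=8 BbAaHHcc=4 BbAaHhCC=8 BbAaHhCc=16 BbAaHhcc=8 BbAahhCC=4 BbAahhCc=8 BbAahhcc=4 BbaaHHCC=4 BbaaHHCc=8 BbaaHHcc=4 BbaaHhCC=8 BbaaHhCc=16 BbaaHhcc=8 BbaahhCC=4 BbaahhCc=8 Bbaahhcc=4 bbAaHHCC=2 bbAaHHCc=4 bbAaHHcc=2 bbAaHhCC=4 bbAaHhCc=8 bbAaHhcc=4 bbAahhCC=2 bbAahhCc=4 bbAahhcc=2 bbaaHHCC=2 bbaaHHCc=4 bbaaHHcc=2 bbaaHhCC=4 bbaaHhCc=8 bbaaHhcc=4 bbaahhCC=2 bbaahhCc=4 bbaahhcc=2
BBAahhcc hits 2/256; gcd=2; 2÷2/256÷2 = 1/128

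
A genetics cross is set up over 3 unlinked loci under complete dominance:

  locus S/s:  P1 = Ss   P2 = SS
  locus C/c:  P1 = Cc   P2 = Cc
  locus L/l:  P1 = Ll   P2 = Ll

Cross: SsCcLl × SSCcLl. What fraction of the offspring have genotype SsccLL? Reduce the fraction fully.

SsCcLl gametes: SCL×1, SCl×1, ScL×1, Scl×1, sCL×1, sCl×1, scL×1, scl×1
SSCcLl gametes: SCL×2, SCl×2, ScL×2, Scl×2
SsCcLl×SSCcLl grid (8·8=64): SSCCLL=2 SSCCLl=4 SSCCll=2 SSCcLL=4 SSCcLl=8 SSCcll=4 SSccLL=2 SSccLl=4 SSccll=2 SsCCLL=2 SsCCLl=4 SsCCll=2 SsCcLL=4 SsCcLl=8 SsCcll=4 SsccLL=2 SsccLl=4 Ssccll=2
SsccLL hits 2/64; gcd=2; 2÷2/64÷2 = 1/32

P(SsccLL) = 1/32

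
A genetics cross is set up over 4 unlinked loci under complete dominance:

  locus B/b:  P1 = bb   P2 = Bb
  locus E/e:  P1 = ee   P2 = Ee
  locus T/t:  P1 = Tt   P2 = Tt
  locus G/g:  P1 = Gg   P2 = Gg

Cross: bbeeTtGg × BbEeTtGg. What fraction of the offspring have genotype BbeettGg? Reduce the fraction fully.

bbeeTtGg gametes: beTG×4, beTg×4, betG×4, betg×4
BbEeTtGg gametes: BETG×1, BETg×1, BEtG×1, BEtg×1, BeTG×1, BeTg×1, BetG×1, Betg×1, bETG×1, bETg×1, bEtG×1, bEtg×1, beTG×1, beTg×1, betG×1, betg×1
bbeeTtGg×BbEeTtGg grid (16·16=256): BbEeTTGG=4 BbEeTTGg=8 BbEeTTgg=4 BbEeTtGG=8 BbEeTtGg=16 BbEeTtgg=8 BbEettGG=4 BbEettGg=8 BbEettgg=4 BbeeTTGG=4 BbeeTTGg=8 BbeeTTgg=4 BbeeTtGG=8 BbeeTtGg=16 BbeeTtgg=8 BbeettGG=4 BbeettGg=8 Bbeettgg=4 bbEeTTGG=4 bbEeTTGg=8 bbEeTTgg=4 bbEeTtGG=8 bbEeTtGg=16 bbEeTtgg=8 bbEettGG=4 bbEettGg=8 bbEettgg=4 bbeeTTGG=4 bbeeTTGg=8 bbeeTTgg=4 bbeeTtGG=8 bbeeTtGg=16 bbeeTtgg=8 bbeettGG=4 bbeettGg=8 bbeettgg=4
BbeettGg hits 8/256; gcd=8; 8÷8/256÷8 = 1/32

P(BbeettGg) = 1/32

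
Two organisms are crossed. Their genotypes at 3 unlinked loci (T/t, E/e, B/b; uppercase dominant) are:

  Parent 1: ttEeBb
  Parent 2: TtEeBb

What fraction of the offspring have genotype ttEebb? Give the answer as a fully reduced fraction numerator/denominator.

P(ttEebb) = 1/16

ttEeBb gametes: tEB×2, tEb×2, teB×2, teb×2
TtEeBb gametes: TEB×1, TEb×1, TeB×1, Teb×1, tEB×1, tEb×1, teB×1, teb×1
ttEeBb×TtEeBb grid (8·8=64): TtEEBB=2 TtEEBb=4 TtEEbb=2 TtEeBB=4 TtEeBb=8 TtEebb=4 TteeBB=2 TteeBb=4 Tteebb=2 ttEEBB=2 ttEEBb=4 ttEEbb=2 ttEeBB=4 ttEeBb=8 ttEebb=4 tteeBB=2 tteeBb=4 tteebb=2
ttEebb hits 4/64; gcd=4; 4÷4/64÷4 = 1/16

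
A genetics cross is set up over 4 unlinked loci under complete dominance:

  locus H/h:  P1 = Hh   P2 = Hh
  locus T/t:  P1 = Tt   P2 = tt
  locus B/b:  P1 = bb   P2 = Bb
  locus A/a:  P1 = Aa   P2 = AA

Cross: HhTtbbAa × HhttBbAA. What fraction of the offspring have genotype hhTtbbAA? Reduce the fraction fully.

HhTtbbAa gametes: HTbA×2, HTba×2, HtbA×2, Htba×2, hTbA×2, hTba×2, htbA×2, htba×2
HhttBbAA gametes: HtBA×4, HtbA×4, htBA×4, htbA×4
HhTtbbAa×HhttBbAA grid (16·16=256): HHTtBbAA=8 HHTtBbAa=8 HHTtbbAA=8 HHTtbbAa=8 HHttBbAA=8 HHttBbAa=8 HHttbbAA=8 HHttbbAa=8 HhTtBbAA=16 HhTtBbAa=16 HhTtbbAA=16 HhTtbbAa=16 HhttBbAA=16 HhttBbAa=16 HhttbbAA=16 HhttbbAa=16 hhTtBbAA=8 hhTtBbAa=8 hhTtbbAA=8 hhTtbbAa=8 hhttBbAA=8 hhttBbAa=8 hhttbbAA=8 hhttbbAa=8
hhTtbbAA hits 8/256; gcd=8; 8÷8/256÷8 = 1/32

P(hhTtbbAA) = 1/32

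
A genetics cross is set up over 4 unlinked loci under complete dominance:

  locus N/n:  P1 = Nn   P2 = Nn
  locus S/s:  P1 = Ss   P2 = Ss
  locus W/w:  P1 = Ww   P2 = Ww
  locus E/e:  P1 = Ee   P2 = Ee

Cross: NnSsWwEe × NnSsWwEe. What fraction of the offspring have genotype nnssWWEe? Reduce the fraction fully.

NnSsWwEe gametes: NSWE×1, NSWe×1, NSwE×1, NSwe×1, NsWE×1, NsWe×1, NswE×1, Nswe×1, nSWE×1, nSWe×1, nSwE×1, nSwe×1, nsWE×1, nsWe×1, nswE×1, nswe×1
NnSsWwEe gametes: NSWE×1, NSWe×1, NSwE×1, NSwe×1, NsWE×1, NsWe×1, NswE×1, Nswe×1, nSWE×1, nSWe×1, nSwE×1, nSwe×1, nsWE×1, nsWe×1, nswE×1, nswe×1
NnSsWwEe×NnSsWwEe grid (16·16=256): NNSSWWEE=1 NNSSWWEe=2 NNSSWWee=1 NNSSWwEE=2 NNSSWwEe=4 NNSSWwee=2 NNSSwwEE=1 NNSSwwEe=2 NNSSwwee=1 NNSsWWEE=2 NNSsWWEe=4 NNSsWWee=2 NNSsWwEE=4 NNSsWwEe=8 NNSsWwee=4 NNSswwEE=2 NNSswwEe=4 NNSswwee=2 NNssWWEE=1 NNssWWEe=2 NNssWWee=1 NNssWwEE=2 NNssWwEe=4 NNssWwee=2 NNsswwEE=1 NNsswwEe=2 NNsswwee=1 NnSSWWEE=2 NnSSWWEe=4 NnSSWWee=2 NnSSWwEE=4 NnSSWwEe=8 NnSSWwee=4 NnSSwwEE=2 NnSSwwEe=4 NnSSwwee=2 NnSsWWEE=4 NnSsWWEe=8 NnSsWWee=4 NnSsWwEE=8 NnSsWwEe=16 NnSsWwee=8 NnSswwEE=4 NnSswwEe=8 NnSswwee=4 NnssWWEE=2 NnssWWEe=4 NnssWWee=2 NnssWwEE=4 NnssWwEe=8 NnssWwee=4 NnsswwEE=2 NnsswwEe=4 Nnsswwee=2 nnSSWWEE=1 nnSSWWEe=2 nnSSWWee=1 nnSSWwEE=2 nnSSWwEe=4 nnSSWwee=2 nnSSwwEE=1 nnSSwwEe=2 nnSSwwee=1 nnSsWWEE=2 nnSsWWEe=4 nnSsWWee=2 nnSsWwEE=4 nnSsWwEe=8 nnSsWwee=4 nnSswwEE=2 nnSswwEe=4 nnSswwee=2 nnssWWEE=1 nnssWWEe=2 nnssWWee=1 nnssWwEE=2 nnssWwEe=4 nnssWwee=2 nnsswwEE=1 nnsswwEe=2 nnsswwee=1
nnssWWEe hits 2/256; gcd=2; 2÷2/256÷2 = 1/128

P(nnssWWEe) = 1/128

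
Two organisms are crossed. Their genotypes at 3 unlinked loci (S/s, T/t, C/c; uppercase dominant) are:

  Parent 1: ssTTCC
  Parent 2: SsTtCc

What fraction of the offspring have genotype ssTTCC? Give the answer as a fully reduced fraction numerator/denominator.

ssTTCC gametes: sTC×8
SsTtCc gametes: STC×1, STc×1, StC×1, Stc×1, sTC×1, sTc×1, stC×1, stc×1
ssTTCC×SsTtCc grid (8·8=64): SsTTCC=8 SsTTCc=8 SsTtCC=8 SsTtCc=8 ssTTCC=8 ssTTCc=8 ssTtCC=8 ssTtCc=8
ssTTCC hits 8/64; gcd=8; 8÷8/64÷8 = 1/8

P(ssTTCC) = 1/8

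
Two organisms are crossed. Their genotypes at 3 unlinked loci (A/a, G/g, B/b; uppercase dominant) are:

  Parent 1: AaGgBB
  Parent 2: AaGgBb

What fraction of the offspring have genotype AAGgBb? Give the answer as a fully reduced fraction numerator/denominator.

AaGgBB gametes: AGB×2, AgB×2, aGB×2, agB×2
AaGgBb gametes: AGB×1, AGb×1, AgB×1, Agb×1, aGB×1, aGb×1, agB×1, agb×1
AaGgBB×AaGgBb grid (8·8=64): AAGGBB=2 AAGGBb=2 AAGgBB=4 AAGgBb=4 AAggBB=2 AAggBb=2 AaGGBB=4 AaGGBb=4 AaGgBB=8 AaGgBb=8 AaggBB=4 AaggBb=4 aaGGBB=2 aaGGBb=2 aaGgBB=4 aaGgBb=4 aaggBB=2 aaggBb=2
AAGgBb hits 4/64; gcd=4; 4÷4/64÷4 = 1/16

P(AAGgBb) = 1/16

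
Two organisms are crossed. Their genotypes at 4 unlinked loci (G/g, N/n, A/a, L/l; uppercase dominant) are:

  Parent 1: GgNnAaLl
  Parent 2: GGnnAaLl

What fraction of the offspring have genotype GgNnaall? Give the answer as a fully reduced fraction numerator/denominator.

P(GgNnaall) = 1/64

GgNnAaLl gametes: GNAL×1, GNAl×1, GNaL×1, GNal×1, GnAL×1, GnAl×1, GnaL×1, Gnal×1, gNAL×1, gNAl×1, gNaL×1, gNal×1, gnAL×1, gnAl×1, gnaL×1, gnal×1
GGnnAaLl gametes: GnAL×4, GnAl×4, GnaL×4, Gnal×4
GgNnAaLl×GGnnAaLl grid (16·16=256): GGNnAALL=4 GGNnAALl=8 GGNnAAll=4 GGNnAaLL=8 GGNnAaLl=16 GGNnAall=8 GGNnaaLL=4 GGNnaaLl=8 GGNnaall=4 GGnnAALL=4 GGnnAALl=8 GGnnAAll=4 GGnnAaLL=8 GGnnAaLl=16 GGnnAall=8 GGnnaaLL=4 GGnnaaLl=8 GGnnaall=4 GgNnAALL=4 GgNnAALl=8 GgNnAAll=4 GgNnAaLL=8 GgNnAaLl=16 GgNnAall=8 GgNnaaLL=4 GgNnaaLl=8 GgNnaall=4 GgnnAALL=4 GgnnAALl=8 GgnnAAll=4 GgnnAaLL=8 GgnnAaLl=16 GgnnAall=8 GgnnaaLL=4 GgnnaaLl=8 Ggnnaall=4
GgNnaall hits 4/256; gcd=4; 4÷4/256÷4 = 1/64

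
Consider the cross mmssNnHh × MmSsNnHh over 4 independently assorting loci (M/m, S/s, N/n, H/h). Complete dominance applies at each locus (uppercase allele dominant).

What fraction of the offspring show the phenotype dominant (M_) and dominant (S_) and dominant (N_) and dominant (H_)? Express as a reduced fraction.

P(M_ S_ N_ H_) = 9/64

mmssNnHh gametes: msNH×4, msNh×4, msnH×4, msnh×4
MmSsNnHh gametes: MSNH×1, MSNh×1, MSnH×1, MSnh×1, MsNH×1, MsNh×1, MsnH×1, Msnh×1, mSNH×1, mSNh×1, mSnH×1, mSnh×1, msNH×1, msNh×1, msnH×1, msnh×1
mmssNnHh×MmSsNnHh grid (16·16=256): MmSsNNHH=4 MmSsNNHh=8 MmSsNNhh=4 MmSsNnHH=8 MmSsNnHh=16 MmSsNnhh=8 MmSsnnHH=4 MmSsnnHh=8 MmSsnnhh=4 MmssNNHH=4 MmssNNHh=8 MmssNNhh=4 MmssNnHH=8 MmssNnHh=16 MmssNnhh=8 MmssnnHH=4 MmssnnHh=8 Mmssnnhh=4 mmSsNNHH=4 mmSsNNHh=8 mmSsNNhh=4 mmSsNnHH=8 mmSsNnHh=16 mmSsNnhh=8 mmSsnnHH=4 mmSsnnHh=8 mmSsnnhh=4 mmssNNHH=4 mmssNNHh=8 mmssNNhh=4 mmssNnHH=8 mmssNnHh=16 mmssNnhh=8 mmssnnHH=4 mmssnnHh=8 mmssnnhh=4
M_ S_ N_ H_ hits 36/256; gcd=4; 36÷4/256÷4 = 9/64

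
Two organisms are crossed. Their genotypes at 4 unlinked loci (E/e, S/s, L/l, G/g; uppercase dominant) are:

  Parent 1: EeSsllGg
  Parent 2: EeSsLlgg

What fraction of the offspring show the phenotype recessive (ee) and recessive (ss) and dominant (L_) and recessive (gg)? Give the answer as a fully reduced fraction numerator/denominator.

EeSsllGg gametes: ESlG×2, ESlg×2, EslG×2, Eslg×2, eSlG×2, eSlg×2, eslG×2, eslg×2
EeSsLlgg gametes: ESLg×2, ESlg×2, EsLg×2, Eslg×2, eSLg×2, eSlg×2, esLg×2, eslg×2
EeSsllGg×EeSsLlgg grid (16·16=256): EESSLlGg=4 EESSLlgg=4 EESSllGg=4 EESSllgg=4 EESsLlGg=8 EESsLlgg=8 EESsllGg=8 EESsllgg=8 EEssLlGg=4 EEssLlgg=4 EEssllGg=4 EEssllgg=4 EeSSLlGg=8 EeSSLlgg=8 EeSSllGg=8 EeSSllgg=8 EeSsLlGg=16 EeSsLlgg=16 EeSsllGg=16 EeSsllgg=16 EessLlGg=8 EessLlgg=8 EessllGg=8 Eessllgg=8 eeSSLlGg=4 eeSSLlgg=4 eeSSllGg=4 eeSSllgg=4 eeSsLlGg=8 eeSsLlgg=8 eeSsllGg=8 eeSsllgg=8 eessLlGg=4 eessLlgg=4 eessllGg=4 eessllgg=4
ee ss L_ gg hits 4/256; gcd=4; 4÷4/256÷4 = 1/64

P(ee ss L_ gg) = 1/64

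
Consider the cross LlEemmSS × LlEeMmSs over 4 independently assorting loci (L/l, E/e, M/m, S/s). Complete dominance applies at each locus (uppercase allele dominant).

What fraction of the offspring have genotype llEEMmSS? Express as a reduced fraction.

P(llEEMmSS) = 1/64

LlEemmSS gametes: LEmS×4, LemS×4, lEmS×4, lemS×4
LlEeMmSs gametes: LEMS×1, LEMs×1, LEmS×1, LEms×1, LeMS×1, LeMs×1, LemS×1, Lems×1, lEMS×1, lEMs×1, lEmS×1, lEms×1, leMS×1, leMs×1, lemS×1, lems×1
LlEemmSS×LlEeMmSs grid (16·16=256): LLEEMmSS=4 LLEEMmSs=4 LLEEmmSS=4 LLEEmmSs=4 LLEeMmSS=8 LLEeMmSs=8 LLEemmSS=8 LLEemmSs=8 LLeeMmSS=4 LLeeMmSs=4 LLeemmSS=4 LLeemmSs=4 LlEEMmSS=8 LlEEMmSs=8 LlEEmmSS=8 LlEEmmSs=8 LlEeMmSS=16 LlEeMmSs=16 LlEemmSS=16 LlEemmSs=16 LleeMmSS=8 LleeMmSs=8 LleemmSS=8 LleemmSs=8 llEEMmSS=4 llEEMmSs=4 llEEmmSS=4 llEEmmSs=4 llEeMmSS=8 llEeMmSs=8 llEemmSS=8 llEemmSs=8 lleeMmSS=4 lleeMmSs=4 lleemmSS=4 lleemmSs=4
llEEMmSS hits 4/256; gcd=4; 4÷4/256÷4 = 1/64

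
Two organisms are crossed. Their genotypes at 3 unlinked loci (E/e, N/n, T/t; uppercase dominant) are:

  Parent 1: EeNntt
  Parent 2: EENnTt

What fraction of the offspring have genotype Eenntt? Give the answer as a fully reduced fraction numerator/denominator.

P(Eenntt) = 1/16

EeNntt gametes: ENt×2, Ent×2, eNt×2, ent×2
EENnTt gametes: ENT×2, ENt×2, EnT×2, Ent×2
EeNntt×EENnTt grid (8·8=64): EENNTt=4 EENNtt=4 EENnTt=8 EENntt=8 EEnnTt=4 EEnntt=4 EeNNTt=4 EeNNtt=4 EeNnTt=8 EeNntt=8 EennTt=4 Eenntt=4
Eenntt hits 4/64; gcd=4; 4÷4/64÷4 = 1/16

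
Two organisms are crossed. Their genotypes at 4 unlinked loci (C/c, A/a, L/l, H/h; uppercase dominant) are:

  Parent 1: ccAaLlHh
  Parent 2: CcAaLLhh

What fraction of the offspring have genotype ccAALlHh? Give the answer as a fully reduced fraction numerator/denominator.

ccAaLlHh gametes: cALH×2, cALh×2, cAlH×2, cAlh×2, caLH×2, caLh×2, calH×2, calh×2
CcAaLLhh gametes: CALh×4, CaLh×4, cALh×4, caLh×4
ccAaLlHh×CcAaLLhh grid (16·16=256): CcAALLHh=8 CcAALLhh=8 CcAALlHh=8 CcAALlhh=8 CcAaLLHh=16 CcAaLLhh=16 CcAaLlHh=16 CcAaLlhh=16 CcaaLLHh=8 CcaaLLhh=8 CcaaLlHh=8 CcaaLlhh=8 ccAALLHh=8 ccAALLhh=8 ccAALlHh=8 ccAALlhh=8 ccAaLLHh=16 ccAaLLhh=16 ccAaLlHh=16 ccAaLlhh=16 ccaaLLHh=8 ccaaLLhh=8 ccaaLlHh=8 ccaaLlhh=8
ccAALlHh hits 8/256; gcd=8; 8÷8/256÷8 = 1/32

P(ccAALlHh) = 1/32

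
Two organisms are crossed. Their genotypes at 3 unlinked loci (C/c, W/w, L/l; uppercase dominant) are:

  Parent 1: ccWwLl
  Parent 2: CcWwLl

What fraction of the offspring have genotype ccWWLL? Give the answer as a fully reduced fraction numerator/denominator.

P(ccWWLL) = 1/32

ccWwLl gametes: cWL×2, cWl×2, cwL×2, cwl×2
CcWwLl gametes: CWL×1, CWl×1, CwL×1, Cwl×1, cWL×1, cWl×1, cwL×1, cwl×1
ccWwLl×CcWwLl grid (8·8=64): CcWWLL=2 CcWWLl=4 CcWWll=2 CcWwLL=4 CcWwLl=8 CcWwll=4 CcwwLL=2 CcwwLl=4 Ccwwll=2 ccWWLL=2 ccWWLl=4 ccWWll=2 ccWwLL=4 ccWwLl=8 ccWwll=4 ccwwLL=2 ccwwLl=4 ccwwll=2
ccWWLL hits 2/64; gcd=2; 2÷2/64÷2 = 1/32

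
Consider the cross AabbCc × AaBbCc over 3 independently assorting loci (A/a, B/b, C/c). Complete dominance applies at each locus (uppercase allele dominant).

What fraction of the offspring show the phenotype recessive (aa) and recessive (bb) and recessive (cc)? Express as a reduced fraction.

P(aa bb cc) = 1/32

AabbCc gametes: AbC×2, Abc×2, abC×2, abc×2
AaBbCc gametes: ABC×1, ABc×1, AbC×1, Abc×1, aBC×1, aBc×1, abC×1, abc×1
AabbCc×AaBbCc grid (8·8=64): AABbCC=2 AABbCc=4 AABbcc=2 AAbbCC=2 AAbbCc=4 AAbbcc=2 AaBbCC=4 AaBbCc=8 AaBbcc=4 AabbCC=4 AabbCc=8 Aabbcc=4 aaBbCC=2 aaBbCc=4 aaBbcc=2 aabbCC=2 aabbCc=4 aabbcc=2
aa bb cc hits 2/64; gcd=2; 2÷2/64÷2 = 1/32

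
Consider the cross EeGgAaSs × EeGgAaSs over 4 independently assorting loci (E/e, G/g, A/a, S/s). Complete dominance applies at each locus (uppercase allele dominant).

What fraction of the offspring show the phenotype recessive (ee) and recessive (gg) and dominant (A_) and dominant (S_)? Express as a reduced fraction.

EeGgAaSs gametes: EGAS×1, EGAs×1, EGaS×1, EGas×1, EgAS×1, EgAs×1, EgaS×1, Egas×1, eGAS×1, eGAs×1, eGaS×1, eGas×1, egAS×1, egAs×1, egaS×1, egas×1
EeGgAaSs gametes: EGAS×1, EGAs×1, EGaS×1, EGas×1, EgAS×1, EgAs×1, EgaS×1, Egas×1, eGAS×1, eGAs×1, eGaS×1, eGas×1, egAS×1, egAs×1, egaS×1, egas×1
EeGgAaSs×EeGgAaSs grid (16·16=256): EEGGAASS=1 EEGGAASs=2 EEGGAAss=1 EEGGAaSS=2 EEGGAaSs=4 EEGGAass=2 EEGGaaSS=1 EEGGaaSs=2 EEGGaass=1 EEGgAASS=2 EEGgAASs=4 EEGgAAss=2 EEGgAaSS=4 EEGgAaSs=8 EEGgAass=4 EEGgaaSS=2 EEGgaaSs=4 EEGgaass=2 EEggAASS=1 EEggAASs=2 EEggAAss=1 EEggAaSS=2 EEggAaSs=4 EEggAass=2 EEggaaSS=1 EEggaaSs=2 EEggaass=1 EeGGAASS=2 EeGGAASs=4 EeGGAAss=2 EeGGAaSS=4 EeGGAaSs=8 EeGGAass=4 EeGGaaSS=2 EeGGaaSs=4 EeGGaass=2 EeGgAASS=4 EeGgAASs=8 EeGgAAss=4 EeGgAaSS=8 EeGgAaSs=16 EeGgAass=8 EeGgaaSS=4 EeGgaaSs=8 EeGgaass=4 EeggAASS=2 EeggAASs=4 EeggAAss=2 EeggAaSS=4 EeggAaSs=8 EeggAass=4 EeggaaSS=2 EeggaaSs=4 Eeggaass=2 eeGGAASS=1 eeGGAASs=2 eeGGAAss=1 eeGGAaSS=2 eeGGAaSs=4 eeGGAass=2 eeGGaaSS=1 eeGGaaSs=2 eeGGaass=1 eeGgAASS=2 eeGgAASs=4 eeGgAAss=2 eeGgAaSS=4 eeGgAaSs=8 eeGgAass=4 eeGgaaSS=2 eeGgaaSs=4 eeGgaass=2 eeggAASS=1 eeggAASs=2 eeggAAss=1 eeggAaSS=2 eeggAaSs=4 eeggAass=2 eeggaaSS=1 eeggaaSs=2 eeggaass=1
ee gg A_ S_ hits 9/256; gcd=1; 9÷1/256÷1 = 9/256

P(ee gg A_ S_) = 9/256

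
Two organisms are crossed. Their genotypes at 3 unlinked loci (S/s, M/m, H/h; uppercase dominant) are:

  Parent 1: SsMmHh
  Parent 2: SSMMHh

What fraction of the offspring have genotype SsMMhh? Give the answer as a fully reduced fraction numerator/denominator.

SsMmHh gametes: SMH×1, SMh×1, SmH×1, Smh×1, sMH×1, sMh×1, smH×1, smh×1
SSMMHh gametes: SMH×4, SMh×4
SsMmHh×SSMMHh grid (8·8=64): SSMMHH=4 SSMMHh=8 SSMMhh=4 SSMmHH=4 SSMmHh=8 SSMmhh=4 SsMMHH=4 SsMMHh=8 SsMMhh=4 SsMmHH=4 SsMmHh=8 SsMmhh=4
SsMMhh hits 4/64; gcd=4; 4÷4/64÷4 = 1/16

P(SsMMhh) = 1/16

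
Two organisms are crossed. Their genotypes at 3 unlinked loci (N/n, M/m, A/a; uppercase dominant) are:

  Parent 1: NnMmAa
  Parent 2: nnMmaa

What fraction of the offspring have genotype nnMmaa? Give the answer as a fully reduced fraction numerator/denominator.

NnMmAa gametes: NMA×1, NMa×1, NmA×1, Nma×1, nMA×1, nMa×1, nmA×1, nma×1
nnMmaa gametes: nMa×4, nma×4
NnMmAa×nnMmaa grid (8·8=64): NnMMAa=4 NnMMaa=4 NnMmAa=8 NnMmaa=8 NnmmAa=4 Nnmmaa=4 nnMMAa=4 nnMMaa=4 nnMmAa=8 nnMmaa=8 nnmmAa=4 nnmmaa=4
nnMmaa hits 8/64; gcd=8; 8÷8/64÷8 = 1/8

P(nnMmaa) = 1/8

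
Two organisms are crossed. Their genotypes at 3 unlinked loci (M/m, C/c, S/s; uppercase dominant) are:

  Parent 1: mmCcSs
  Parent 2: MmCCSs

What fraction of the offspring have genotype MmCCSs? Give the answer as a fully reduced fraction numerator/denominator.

P(MmCCSs) = 1/8

mmCcSs gametes: mCS×2, mCs×2, mcS×2, mcs×2
MmCCSs gametes: MCS×2, MCs×2, mCS×2, mCs×2
mmCcSs×MmCCSs grid (8·8=64): MmCCSS=4 MmCCSs=8 MmCCss=4 MmCcSS=4 MmCcSs=8 MmCcss=4 mmCCSS=4 mmCCSs=8 mmCCss=4 mmCcSS=4 mmCcSs=8 mmCcss=4
MmCCSs hits 8/64; gcd=8; 8÷8/64÷8 = 1/8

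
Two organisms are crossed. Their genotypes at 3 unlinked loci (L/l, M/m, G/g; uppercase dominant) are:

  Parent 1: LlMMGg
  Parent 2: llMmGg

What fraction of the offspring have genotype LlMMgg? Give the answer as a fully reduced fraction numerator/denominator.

LlMMGg gametes: LMG×2, LMg×2, lMG×2, lMg×2
llMmGg gametes: lMG×2, lMg×2, lmG×2, lmg×2
LlMMGg×llMmGg grid (8·8=64): LlMMGG=4 LlMMGg=8 LlMMgg=4 LlMmGG=4 LlMmGg=8 LlMmgg=4 llMMGG=4 llMMGg=8 llMMgg=4 llMmGG=4 llMmGg=8 llMmgg=4
LlMMgg hits 4/64; gcd=4; 4÷4/64÷4 = 1/16

P(LlMMgg) = 1/16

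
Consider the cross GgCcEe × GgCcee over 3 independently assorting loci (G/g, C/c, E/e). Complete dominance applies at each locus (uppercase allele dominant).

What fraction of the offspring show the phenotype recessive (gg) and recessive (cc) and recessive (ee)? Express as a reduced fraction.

GgCcEe gametes: GCE×1, GCe×1, GcE×1, Gce×1, gCE×1, gCe×1, gcE×1, gce×1
GgCcee gametes: GCe×2, Gce×2, gCe×2, gce×2
GgCcEe×GgCcee grid (8·8=64): GGCCEe=2 GGCCee=2 GGCcEe=4 GGCcee=4 GGccEe=2 GGccee=2 GgCCEe=4 GgCCee=4 GgCcEe=8 GgCcee=8 GgccEe=4 Ggccee=4 ggCCEe=2 ggCCee=2 ggCcEe=4 ggCcee=4 ggccEe=2 ggccee=2
gg cc ee hits 2/64; gcd=2; 2÷2/64÷2 = 1/32

P(gg cc ee) = 1/32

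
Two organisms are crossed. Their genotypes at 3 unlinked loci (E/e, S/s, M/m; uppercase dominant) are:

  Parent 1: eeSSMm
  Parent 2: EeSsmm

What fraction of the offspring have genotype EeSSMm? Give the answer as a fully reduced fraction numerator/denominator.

eeSSMm gametes: eSM×4, eSm×4
EeSsmm gametes: ESm×2, Esm×2, eSm×2, esm×2
eeSSMm×EeSsmm grid (8·8=64): EeSSMm=8 EeSSmm=8 EeSsMm=8 EeSsmm=8 eeSSMm=8 eeSSmm=8 eeSsMm=8 eeSsmm=8
EeSSMm hits 8/64; gcd=8; 8÷8/64÷8 = 1/8

P(EeSSMm) = 1/8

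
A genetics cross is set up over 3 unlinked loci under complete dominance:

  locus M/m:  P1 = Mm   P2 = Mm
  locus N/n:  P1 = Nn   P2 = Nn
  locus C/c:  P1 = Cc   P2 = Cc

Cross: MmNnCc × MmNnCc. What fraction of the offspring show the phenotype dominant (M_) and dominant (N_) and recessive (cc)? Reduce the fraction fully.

P(M_ N_ cc) = 9/64

MmNnCc gametes: MNC×1, MNc×1, MnC×1, Mnc×1, mNC×1, mNc×1, mnC×1, mnc×1
MmNnCc gametes: MNC×1, MNc×1, MnC×1, Mnc×1, mNC×1, mNc×1, mnC×1, mnc×1
MmNnCc×MmNnCc grid (8·8=64): MMNNCC=1 MMNNCc=2 MMNNcc=1 MMNnCC=2 MMNnCc=4 MMNncc=2 MMnnCC=1 MMnnCc=2 MMnncc=1 MmNNCC=2 MmNNCc=4 MmNNcc=2 MmNnCC=4 MmNnCc=8 MmNncc=4 MmnnCC=2 MmnnCc=4 Mmnncc=2 mmNNCC=1 mmNNCc=2 mmNNcc=1 mmNnCC=2 mmNnCc=4 mmNncc=2 mmnnCC=1 mmnnCc=2 mmnncc=1
M_ N_ cc hits 9/64; gcd=1; 9÷1/64÷1 = 9/64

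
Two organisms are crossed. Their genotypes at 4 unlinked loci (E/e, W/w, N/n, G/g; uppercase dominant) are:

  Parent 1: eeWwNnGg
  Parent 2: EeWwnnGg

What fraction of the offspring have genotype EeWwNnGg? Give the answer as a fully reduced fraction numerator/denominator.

eeWwNnGg gametes: eWNG×2, eWNg×2, eWnG×2, eWng×2, ewNG×2, ewNg×2, ewnG×2, ewng×2
EeWwnnGg gametes: EWnG×2, EWng×2, EwnG×2, Ewng×2, eWnG×2, eWng×2, ewnG×2, ewng×2
eeWwNnGg×EeWwnnGg grid (16·16=256): EeWWNnGG=4 EeWWNnGg=8 EeWWNngg=4 EeWWnnGG=4 EeWWnnGg=8 EeWWnngg=4 EeWwNnGG=8 EeWwNnGg=16 EeWwNngg=8 EeWwnnGG=8 EeWwnnGg=16 EeWwnngg=8 EewwNnGG=4 EewwNnGg=8 EewwNngg=4 EewwnnGG=4 EewwnnGg=8 Eewwnngg=4 eeWWNnGG=4 eeWWNnGg=8 eeWWNngg=4 eeWWnnGG=4 eeWWnnGg=8 eeWWnngg=4 eeWwNnGG=8 eeWwNnGg=16 eeWwNngg=8 eeWwnnGG=8 eeWwnnGg=16 eeWwnngg=8 eewwNnGG=4 eewwNnGg=8 eewwNngg=4 eewwnnGG=4 eewwnnGg=8 eewwnngg=4
EeWwNnGg hits 16/256; gcd=16; 16÷16/256÷16 = 1/16

P(EeWwNnGg) = 1/16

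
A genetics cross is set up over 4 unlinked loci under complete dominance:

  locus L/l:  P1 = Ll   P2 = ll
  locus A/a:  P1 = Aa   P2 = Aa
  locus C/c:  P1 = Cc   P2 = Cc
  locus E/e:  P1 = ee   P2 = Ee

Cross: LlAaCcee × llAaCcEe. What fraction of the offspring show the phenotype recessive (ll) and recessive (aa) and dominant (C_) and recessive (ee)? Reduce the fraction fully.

P(ll aa C_ ee) = 3/64

LlAaCcee gametes: LACe×2, LAce×2, LaCe×2, Lace×2, lACe×2, lAce×2, laCe×2, lace×2
llAaCcEe gametes: lACE×2, lACe×2, lAcE×2, lAce×2, laCE×2, laCe×2, lacE×2, lace×2
LlAaCcee×llAaCcEe grid (16·16=256): LlAACCEe=4 LlAACCee=4 LlAACcEe=8 LlAACcee=8 LlAAccEe=4 LlAAccee=4 LlAaCCEe=8 LlAaCCee=8 LlAaCcEe=16 LlAaCcee=16 LlAaccEe=8 LlAaccee=8 LlaaCCEe=4 LlaaCCee=4 LlaaCcEe=8 LlaaCcee=8 LlaaccEe=4 Llaaccee=4 llAACCEe=4 llAACCee=4 llAACcEe=8 llAACcee=8 llAAccEe=4 llAAccee=4 llAaCCEe=8 llAaCCee=8 llAaCcEe=16 llAaCcee=16 llAaccEe=8 llAaccee=8 llaaCCEe=4 llaaCCee=4 llaaCcEe=8 llaaCcee=8 llaaccEe=4 llaaccee=4
ll aa C_ ee hits 12/256; gcd=4; 12÷4/256÷4 = 3/64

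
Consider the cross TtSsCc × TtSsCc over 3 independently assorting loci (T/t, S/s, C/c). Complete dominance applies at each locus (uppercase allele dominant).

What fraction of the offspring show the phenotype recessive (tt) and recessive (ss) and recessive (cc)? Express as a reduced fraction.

TtSsCc gametes: TSC×1, TSc×1, TsC×1, Tsc×1, tSC×1, tSc×1, tsC×1, tsc×1
TtSsCc gametes: TSC×1, TSc×1, TsC×1, Tsc×1, tSC×1, tSc×1, tsC×1, tsc×1
TtSsCc×TtSsCc grid (8·8=64): TTSSCC=1 TTSSCc=2 TTSScc=1 TTSsCC=2 TTSsCc=4 TTSscc=2 TTssCC=1 TTssCc=2 TTsscc=1 TtSSCC=2 TtSSCc=4 TtSScc=2 TtSsCC=4 TtSsCc=8 TtSscc=4 TtssCC=2 TtssCc=4 Ttsscc=2 ttSSCC=1 ttSSCc=2 ttSScc=1 ttSsCC=2 ttSsCc=4 ttSscc=2 ttssCC=1 ttssCc=2 ttsscc=1
tt ss cc hits 1/64; gcd=1; 1÷1/64÷1 = 1/64

P(tt ss cc) = 1/64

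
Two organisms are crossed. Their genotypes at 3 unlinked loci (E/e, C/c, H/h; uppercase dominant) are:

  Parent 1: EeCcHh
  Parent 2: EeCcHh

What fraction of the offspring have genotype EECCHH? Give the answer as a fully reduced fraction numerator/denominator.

P(EECCHH) = 1/64

EeCcHh gametes: ECH×1, ECh×1, EcH×1, Ech×1, eCH×1, eCh×1, ecH×1, ech×1
EeCcHh gametes: ECH×1, ECh×1, EcH×1, Ech×1, eCH×1, eCh×1, ecH×1, ech×1
EeCcHh×EeCcHh grid (8·8=64): EECCHH=1 EECCHh=2 EECChh=1 EECcHH=2 EECcHh=4 EECchh=2 EEccHH=1 EEccHh=2 EEcchh=1 EeCCHH=2 EeCCHh=4 EeCChh=2 EeCcHH=4 EeCcHh=8 EeCchh=4 EeccHH=2 EeccHh=4 Eecchh=2 eeCCHH=1 eeCCHh=2 eeCChh=1 eeCcHH=2 eeCcHh=4 eeCchh=2 eeccHH=1 eeccHh=2 eecchh=1
EECCHH hits 1/64; gcd=1; 1÷1/64÷1 = 1/64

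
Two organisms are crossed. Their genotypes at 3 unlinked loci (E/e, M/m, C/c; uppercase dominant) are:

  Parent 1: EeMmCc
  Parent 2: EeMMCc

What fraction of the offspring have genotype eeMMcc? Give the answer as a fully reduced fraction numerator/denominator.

EeMmCc gametes: EMC×1, EMc×1, EmC×1, Emc×1, eMC×1, eMc×1, emC×1, emc×1
EeMMCc gametes: EMC×2, EMc×2, eMC×2, eMc×2
EeMmCc×EeMMCc grid (8·8=64): EEMMCC=2 EEMMCc=4 EEMMcc=2 EEMmCC=2 EEMmCc=4 EEMmcc=2 EeMMCC=4 EeMMCc=8 EeMMcc=4 EeMmCC=4 EeMmCc=8 EeMmcc=4 eeMMCC=2 eeMMCc=4 eeMMcc=2 eeMmCC=2 eeMmCc=4 eeMmcc=2
eeMMcc hits 2/64; gcd=2; 2÷2/64÷2 = 1/32

P(eeMMcc) = 1/32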